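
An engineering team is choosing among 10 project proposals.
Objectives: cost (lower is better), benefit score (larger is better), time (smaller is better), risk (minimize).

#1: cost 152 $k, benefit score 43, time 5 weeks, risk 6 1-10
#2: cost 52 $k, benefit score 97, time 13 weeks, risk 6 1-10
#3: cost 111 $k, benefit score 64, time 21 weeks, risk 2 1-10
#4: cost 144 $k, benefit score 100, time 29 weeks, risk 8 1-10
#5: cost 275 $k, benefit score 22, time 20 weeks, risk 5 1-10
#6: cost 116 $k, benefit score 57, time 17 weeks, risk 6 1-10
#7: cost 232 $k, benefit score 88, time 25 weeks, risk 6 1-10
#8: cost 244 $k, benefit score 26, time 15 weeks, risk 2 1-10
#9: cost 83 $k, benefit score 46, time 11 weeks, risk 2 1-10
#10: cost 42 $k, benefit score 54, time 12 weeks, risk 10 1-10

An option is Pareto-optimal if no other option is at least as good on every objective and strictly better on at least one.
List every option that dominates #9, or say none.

none

#1: worse on cost (152 vs 83).
#2: worse on time (13 vs 11).
#3: worse on cost (111 vs 83).
#4: worse on cost (144 vs 83).
#5: worse on cost (275 vs 83).
#6: worse on cost (116 vs 83).
#7: worse on cost (232 vs 83).
#8: worse on cost (244 vs 83).
#10: worse on time (12 vs 11).
No option dominates #9.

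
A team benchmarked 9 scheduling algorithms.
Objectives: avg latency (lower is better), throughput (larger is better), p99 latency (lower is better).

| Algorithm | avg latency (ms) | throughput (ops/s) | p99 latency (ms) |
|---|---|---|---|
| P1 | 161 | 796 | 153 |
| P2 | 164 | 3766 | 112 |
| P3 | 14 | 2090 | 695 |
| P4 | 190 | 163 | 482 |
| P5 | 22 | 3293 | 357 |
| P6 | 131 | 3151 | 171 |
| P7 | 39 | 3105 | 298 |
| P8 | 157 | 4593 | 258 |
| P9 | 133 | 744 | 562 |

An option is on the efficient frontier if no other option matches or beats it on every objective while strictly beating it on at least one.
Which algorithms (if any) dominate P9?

P5: avg latency 22≤133, throughput 3293≥744, p99 latency 357≤562 — dominates P9.
P6: avg latency 131≤133, throughput 3151≥744, p99 latency 171≤562 — dominates P9.
P7: avg latency 39≤133, throughput 3105≥744, p99 latency 298≤562 — dominates P9.
Others (P1, P2, P3, P4, P8) are each worse than P9 on at least one objective.

P5, P6, P7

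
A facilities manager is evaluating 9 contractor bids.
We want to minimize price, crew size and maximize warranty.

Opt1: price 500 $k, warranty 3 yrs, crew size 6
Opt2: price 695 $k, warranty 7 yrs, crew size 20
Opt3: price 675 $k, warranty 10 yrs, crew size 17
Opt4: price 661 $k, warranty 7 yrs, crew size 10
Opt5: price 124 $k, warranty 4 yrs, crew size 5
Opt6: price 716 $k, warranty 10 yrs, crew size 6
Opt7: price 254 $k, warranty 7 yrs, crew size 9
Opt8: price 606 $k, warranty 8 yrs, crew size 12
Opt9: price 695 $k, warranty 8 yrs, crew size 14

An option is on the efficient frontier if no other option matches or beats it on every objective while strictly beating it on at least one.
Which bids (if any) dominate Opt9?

Opt8: price 606≤695, warranty 8≥8, crew size 12≤14 — dominates Opt9.
Others (Opt1, Opt2, Opt3, Opt4, Opt5, Opt6, Opt7) are each worse than Opt9 on at least one objective.

Opt8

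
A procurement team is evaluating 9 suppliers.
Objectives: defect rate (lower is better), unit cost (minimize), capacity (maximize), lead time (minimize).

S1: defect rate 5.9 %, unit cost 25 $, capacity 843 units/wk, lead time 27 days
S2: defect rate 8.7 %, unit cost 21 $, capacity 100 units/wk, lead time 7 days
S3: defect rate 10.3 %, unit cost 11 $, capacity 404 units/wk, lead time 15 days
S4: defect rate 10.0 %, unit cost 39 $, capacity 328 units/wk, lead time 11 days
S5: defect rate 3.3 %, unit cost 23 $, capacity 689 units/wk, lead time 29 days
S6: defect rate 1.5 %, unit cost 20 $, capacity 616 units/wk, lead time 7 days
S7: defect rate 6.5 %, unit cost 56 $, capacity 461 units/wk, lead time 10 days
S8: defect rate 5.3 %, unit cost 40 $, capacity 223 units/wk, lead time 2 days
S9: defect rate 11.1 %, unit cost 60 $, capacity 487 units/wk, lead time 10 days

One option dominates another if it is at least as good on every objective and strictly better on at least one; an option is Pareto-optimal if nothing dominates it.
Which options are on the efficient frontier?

S1, S3, S5, S6, S8

S1: not dominated (best capacity).
S2: dominated by S6 (defect rate 1.5≤8.7, unit cost 20≤21, capacity 616≥100, lead time 7≤7).
S3: not dominated (best unit cost).
S4: dominated by S6 (defect rate 1.5≤10.0, unit cost 20≤39, capacity 616≥328, lead time 7≤11).
S5: not dominated.
S6: not dominated (best defect rate).
S7: dominated by S6 (defect rate 1.5≤6.5, unit cost 20≤56, capacity 616≥461, lead time 7≤10).
S8: not dominated (best lead time).
S9: dominated by S6 (defect rate 1.5≤11.1, unit cost 20≤60, capacity 616≥487, lead time 7≤10).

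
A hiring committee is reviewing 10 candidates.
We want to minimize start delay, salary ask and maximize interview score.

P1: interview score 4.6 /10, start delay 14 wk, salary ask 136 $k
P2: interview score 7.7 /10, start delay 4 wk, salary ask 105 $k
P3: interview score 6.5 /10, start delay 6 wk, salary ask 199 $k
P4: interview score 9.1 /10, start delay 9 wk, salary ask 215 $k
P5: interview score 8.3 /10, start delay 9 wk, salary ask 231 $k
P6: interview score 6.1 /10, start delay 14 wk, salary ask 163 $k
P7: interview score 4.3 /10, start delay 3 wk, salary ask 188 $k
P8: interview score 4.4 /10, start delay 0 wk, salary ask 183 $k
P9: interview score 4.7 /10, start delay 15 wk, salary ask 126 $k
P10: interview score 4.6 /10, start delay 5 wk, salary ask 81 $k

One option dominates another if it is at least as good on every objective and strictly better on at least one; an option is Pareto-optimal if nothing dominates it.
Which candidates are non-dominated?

P1: dominated by P2 (interview score 7.7≥4.6, start delay 4≤14, salary ask 105≤136).
P2: not dominated.
P3: dominated by P2 (interview score 7.7≥6.5, start delay 4≤6, salary ask 105≤199).
P4: not dominated (best interview score).
P5: dominated by P4 (interview score 9.1≥8.3, start delay 9≤9, salary ask 215≤231).
P6: dominated by P2 (interview score 7.7≥6.1, start delay 4≤14, salary ask 105≤163).
P7: dominated by P8 (interview score 4.4≥4.3, start delay 0≤3, salary ask 183≤188).
P8: not dominated (best start delay).
P9: dominated by P2 (interview score 7.7≥4.7, start delay 4≤15, salary ask 105≤126).
P10: not dominated (best salary ask).

P2, P4, P8, P10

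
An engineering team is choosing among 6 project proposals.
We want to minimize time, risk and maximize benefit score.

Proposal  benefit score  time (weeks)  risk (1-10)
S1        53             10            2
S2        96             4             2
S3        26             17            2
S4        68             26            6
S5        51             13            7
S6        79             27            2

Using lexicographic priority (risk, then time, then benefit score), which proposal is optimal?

S2

First minimize risk: best is 2, kept {S1, S2, S3, S6}.
Then minimize time: best is 4, kept {S2}.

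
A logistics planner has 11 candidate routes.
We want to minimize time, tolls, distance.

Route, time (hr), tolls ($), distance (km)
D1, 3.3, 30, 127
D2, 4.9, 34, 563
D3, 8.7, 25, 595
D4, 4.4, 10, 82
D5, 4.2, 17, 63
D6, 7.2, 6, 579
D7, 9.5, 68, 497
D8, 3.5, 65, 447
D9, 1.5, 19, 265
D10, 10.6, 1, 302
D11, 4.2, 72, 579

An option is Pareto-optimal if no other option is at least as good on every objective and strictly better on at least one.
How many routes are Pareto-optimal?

6

D1: not dominated.
D2: dominated by D1 (time 3.3≤4.9, tolls 30≤34, distance 127≤563).
D3: dominated by D4 (time 4.4≤8.7, tolls 10≤25, distance 82≤595).
D4: not dominated.
D5: not dominated (best distance).
D6: not dominated.
D7: dominated by D1 (time 3.3≤9.5, tolls 30≤68, distance 127≤497).
D8: dominated by D1 (time 3.3≤3.5, tolls 30≤65, distance 127≤447).
D9: not dominated (best time).
D10: not dominated (best tolls).
D11: dominated by D1 (time 3.3≤4.2, tolls 30≤72, distance 127≤579).
Pareto-optimal: D1, D4, D5, D6, D9, D10 → 6.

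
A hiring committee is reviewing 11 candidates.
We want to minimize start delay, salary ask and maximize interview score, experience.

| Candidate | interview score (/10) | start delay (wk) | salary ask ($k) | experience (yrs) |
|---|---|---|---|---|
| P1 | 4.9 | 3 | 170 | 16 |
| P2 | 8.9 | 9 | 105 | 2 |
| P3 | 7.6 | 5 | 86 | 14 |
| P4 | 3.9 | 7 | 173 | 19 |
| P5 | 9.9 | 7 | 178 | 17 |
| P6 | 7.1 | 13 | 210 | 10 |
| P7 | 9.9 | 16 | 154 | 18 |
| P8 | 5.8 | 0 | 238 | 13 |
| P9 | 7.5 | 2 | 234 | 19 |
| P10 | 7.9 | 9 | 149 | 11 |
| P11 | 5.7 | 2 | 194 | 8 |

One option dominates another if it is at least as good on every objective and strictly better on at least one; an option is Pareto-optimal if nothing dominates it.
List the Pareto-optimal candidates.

P1: not dominated.
P2: not dominated.
P3: not dominated (best salary ask).
P4: not dominated.
P5: not dominated.
P6: dominated by P3 (interview score 7.6≥7.1, start delay 5≤13, salary ask 86≤210, experience 14≥10).
P7: not dominated.
P8: not dominated (best start delay).
P9: not dominated.
P10: not dominated.
P11: not dominated.

P1, P2, P3, P4, P5, P7, P8, P9, P10, P11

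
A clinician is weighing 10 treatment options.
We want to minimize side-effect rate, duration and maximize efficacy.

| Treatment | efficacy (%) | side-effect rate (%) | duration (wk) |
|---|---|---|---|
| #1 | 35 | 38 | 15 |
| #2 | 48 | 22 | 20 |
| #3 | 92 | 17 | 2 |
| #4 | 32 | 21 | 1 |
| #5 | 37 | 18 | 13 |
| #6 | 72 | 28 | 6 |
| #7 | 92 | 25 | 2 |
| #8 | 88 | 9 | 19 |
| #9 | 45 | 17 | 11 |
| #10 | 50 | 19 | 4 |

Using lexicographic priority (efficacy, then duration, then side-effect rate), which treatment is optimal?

#3

First maximize efficacy: best is 92, kept {#3, #7}.
Then minimize duration: best is 2, kept {#3, #7}.
Then minimize side-effect rate: best is 17, kept {#3}.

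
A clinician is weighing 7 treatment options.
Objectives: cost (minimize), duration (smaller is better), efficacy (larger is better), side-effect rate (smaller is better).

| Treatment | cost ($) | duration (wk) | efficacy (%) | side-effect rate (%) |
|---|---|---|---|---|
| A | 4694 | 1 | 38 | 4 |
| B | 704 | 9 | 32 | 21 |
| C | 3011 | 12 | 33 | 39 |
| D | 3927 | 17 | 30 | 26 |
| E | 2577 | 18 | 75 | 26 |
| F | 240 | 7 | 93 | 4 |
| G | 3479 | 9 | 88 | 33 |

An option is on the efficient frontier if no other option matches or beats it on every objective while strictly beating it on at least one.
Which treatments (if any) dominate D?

B: cost 704≤3927, duration 9≤17, efficacy 32≥30, side-effect rate 21≤26 — dominates D.
F: cost 240≤3927, duration 7≤17, efficacy 93≥30, side-effect rate 4≤26 — dominates D.
Others (A, C, E, G) are each worse than D on at least one objective.

B, F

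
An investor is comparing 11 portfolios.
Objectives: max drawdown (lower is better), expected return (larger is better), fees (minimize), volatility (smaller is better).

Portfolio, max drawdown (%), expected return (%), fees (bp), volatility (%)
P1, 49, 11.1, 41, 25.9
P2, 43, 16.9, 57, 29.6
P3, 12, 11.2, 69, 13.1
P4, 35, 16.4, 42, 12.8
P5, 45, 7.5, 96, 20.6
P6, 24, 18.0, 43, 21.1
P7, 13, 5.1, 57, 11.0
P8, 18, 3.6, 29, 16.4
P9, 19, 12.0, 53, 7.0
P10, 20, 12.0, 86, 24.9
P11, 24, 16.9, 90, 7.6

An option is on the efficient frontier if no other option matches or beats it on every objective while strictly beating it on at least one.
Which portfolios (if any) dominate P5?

P3, P4, P9, P11

P3: max drawdown 12≤45, expected return 11.2≥7.5, fees 69≤96, volatility 13.1≤20.6 — dominates P5.
P4: max drawdown 35≤45, expected return 16.4≥7.5, fees 42≤96, volatility 12.8≤20.6 — dominates P5.
P9: max drawdown 19≤45, expected return 12.0≥7.5, fees 53≤96, volatility 7.0≤20.6 — dominates P5.
P11: max drawdown 24≤45, expected return 16.9≥7.5, fees 90≤96, volatility 7.6≤20.6 — dominates P5.
Others (P1, P2, P6, P7, P8, P10) are each worse than P5 on at least one objective.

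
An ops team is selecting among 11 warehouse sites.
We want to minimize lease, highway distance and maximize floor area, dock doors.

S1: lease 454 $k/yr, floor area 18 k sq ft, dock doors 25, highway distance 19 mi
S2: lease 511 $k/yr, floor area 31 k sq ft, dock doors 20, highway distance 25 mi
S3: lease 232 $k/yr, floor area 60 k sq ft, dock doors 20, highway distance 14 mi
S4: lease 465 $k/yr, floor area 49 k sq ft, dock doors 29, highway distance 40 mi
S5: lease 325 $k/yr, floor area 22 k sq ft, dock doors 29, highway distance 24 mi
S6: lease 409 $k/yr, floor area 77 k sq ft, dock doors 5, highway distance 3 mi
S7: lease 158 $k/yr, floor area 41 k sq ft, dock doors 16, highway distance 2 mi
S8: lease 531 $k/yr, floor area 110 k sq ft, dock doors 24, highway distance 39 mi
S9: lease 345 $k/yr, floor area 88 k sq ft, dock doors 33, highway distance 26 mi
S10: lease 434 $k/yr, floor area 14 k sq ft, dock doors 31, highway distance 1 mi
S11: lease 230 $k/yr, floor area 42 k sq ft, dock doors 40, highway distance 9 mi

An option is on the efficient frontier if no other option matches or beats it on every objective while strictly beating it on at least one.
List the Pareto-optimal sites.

S3, S6, S7, S8, S9, S10, S11

S1: dominated by S11 (lease 230≤454, floor area 42≥18, dock doors 40≥25, highway distance 9≤19).
S2: dominated by S3 (lease 232≤511, floor area 60≥31, dock doors 20≥20, highway distance 14≤25).
S3: not dominated.
S4: dominated by S9 (lease 345≤465, floor area 88≥49, dock doors 33≥29, highway distance 26≤40).
S5: dominated by S11 (lease 230≤325, floor area 42≥22, dock doors 40≥29, highway distance 9≤24).
S6: not dominated.
S7: not dominated (best lease).
S8: not dominated (best floor area).
S9: not dominated.
S10: not dominated (best highway distance).
S11: not dominated (best dock doors).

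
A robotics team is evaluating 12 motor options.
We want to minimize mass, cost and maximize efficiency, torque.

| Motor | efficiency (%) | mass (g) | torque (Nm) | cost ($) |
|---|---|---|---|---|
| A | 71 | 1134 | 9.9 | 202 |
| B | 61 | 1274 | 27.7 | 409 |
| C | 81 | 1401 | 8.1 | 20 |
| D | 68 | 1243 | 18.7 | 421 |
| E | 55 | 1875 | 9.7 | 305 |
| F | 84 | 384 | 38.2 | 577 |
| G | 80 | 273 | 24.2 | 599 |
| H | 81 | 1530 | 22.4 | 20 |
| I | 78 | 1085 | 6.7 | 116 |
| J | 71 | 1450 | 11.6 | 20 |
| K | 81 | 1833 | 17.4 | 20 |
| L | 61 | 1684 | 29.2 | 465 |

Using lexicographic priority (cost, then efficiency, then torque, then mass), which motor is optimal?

H

First minimize cost: best is 20, kept {C, H, J, K}.
Then maximize efficiency: best is 81, kept {C, H, K}.
Then maximize torque: best is 22.4, kept {H}.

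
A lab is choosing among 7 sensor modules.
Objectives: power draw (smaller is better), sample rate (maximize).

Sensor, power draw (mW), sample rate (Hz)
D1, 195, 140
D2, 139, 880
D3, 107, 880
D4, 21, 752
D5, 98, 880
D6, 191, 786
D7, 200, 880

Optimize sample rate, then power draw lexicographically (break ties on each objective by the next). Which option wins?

D5

First maximize sample rate: best is 880, kept {D2, D3, D5, D7}.
Then minimize power draw: best is 98, kept {D5}.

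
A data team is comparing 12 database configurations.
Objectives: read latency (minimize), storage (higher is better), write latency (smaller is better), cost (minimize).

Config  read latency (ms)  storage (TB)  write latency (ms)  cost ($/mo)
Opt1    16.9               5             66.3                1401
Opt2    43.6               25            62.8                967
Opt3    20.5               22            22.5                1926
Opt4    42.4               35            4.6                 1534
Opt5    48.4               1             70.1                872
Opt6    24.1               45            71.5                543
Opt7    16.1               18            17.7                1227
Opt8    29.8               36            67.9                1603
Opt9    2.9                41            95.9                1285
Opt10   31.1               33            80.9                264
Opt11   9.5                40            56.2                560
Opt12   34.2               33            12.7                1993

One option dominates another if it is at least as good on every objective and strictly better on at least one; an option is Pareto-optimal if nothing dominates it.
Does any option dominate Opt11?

Opt1: worse on read latency (16.9 vs 9.5).
Opt2: worse on read latency (43.6 vs 9.5).
Opt3: worse on read latency (20.5 vs 9.5).
Opt4: worse on read latency (42.4 vs 9.5).
Opt5: worse on read latency (48.4 vs 9.5).
Opt6: worse on read latency (24.1 vs 9.5).
Opt7: worse on read latency (16.1 vs 9.5).
Opt8: worse on read latency (29.8 vs 9.5).
Opt9: worse on write latency (95.9 vs 56.2).
Opt10: worse on read latency (31.1 vs 9.5).
Opt12: worse on read latency (34.2 vs 9.5).
No option is at least as good as Opt11 on every objective and strictly better on one.

No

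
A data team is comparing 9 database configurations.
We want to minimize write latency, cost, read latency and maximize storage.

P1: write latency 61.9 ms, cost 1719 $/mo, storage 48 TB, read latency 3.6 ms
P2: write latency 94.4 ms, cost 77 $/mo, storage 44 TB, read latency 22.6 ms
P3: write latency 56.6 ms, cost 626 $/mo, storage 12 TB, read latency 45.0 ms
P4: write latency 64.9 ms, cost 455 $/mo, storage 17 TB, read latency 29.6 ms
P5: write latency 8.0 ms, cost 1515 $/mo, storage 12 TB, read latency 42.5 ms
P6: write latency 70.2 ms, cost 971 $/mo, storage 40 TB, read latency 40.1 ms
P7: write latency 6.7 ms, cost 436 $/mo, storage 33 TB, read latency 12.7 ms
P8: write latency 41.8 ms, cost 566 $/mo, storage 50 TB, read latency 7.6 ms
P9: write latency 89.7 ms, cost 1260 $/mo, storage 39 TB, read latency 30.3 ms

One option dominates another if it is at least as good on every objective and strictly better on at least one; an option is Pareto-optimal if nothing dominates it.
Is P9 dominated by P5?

P5 vs P9: P5 is worse on cost (1515 vs 1260), so it does not dominate P9.

No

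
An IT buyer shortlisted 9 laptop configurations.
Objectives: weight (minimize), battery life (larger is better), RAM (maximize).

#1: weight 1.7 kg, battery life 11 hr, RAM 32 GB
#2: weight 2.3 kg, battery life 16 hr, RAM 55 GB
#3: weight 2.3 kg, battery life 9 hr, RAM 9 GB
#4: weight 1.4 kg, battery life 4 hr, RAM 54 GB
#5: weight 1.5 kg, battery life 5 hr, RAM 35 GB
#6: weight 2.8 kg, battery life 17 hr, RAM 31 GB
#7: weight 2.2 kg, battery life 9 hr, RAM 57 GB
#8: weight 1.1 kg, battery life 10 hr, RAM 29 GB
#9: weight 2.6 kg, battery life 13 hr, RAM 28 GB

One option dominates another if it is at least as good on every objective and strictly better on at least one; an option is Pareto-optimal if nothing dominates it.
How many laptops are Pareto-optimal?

7

#1: not dominated.
#2: not dominated.
#3: dominated by #1 (weight 1.7≤2.3, battery life 11≥9, RAM 32≥9).
#4: not dominated.
#5: not dominated.
#6: not dominated (best battery life).
#7: not dominated (best RAM).
#8: not dominated (best weight).
#9: dominated by #2 (weight 2.3≤2.6, battery life 16≥13, RAM 55≥28).
Pareto-optimal: #1, #2, #4, #5, #6, #7, #8 → 7.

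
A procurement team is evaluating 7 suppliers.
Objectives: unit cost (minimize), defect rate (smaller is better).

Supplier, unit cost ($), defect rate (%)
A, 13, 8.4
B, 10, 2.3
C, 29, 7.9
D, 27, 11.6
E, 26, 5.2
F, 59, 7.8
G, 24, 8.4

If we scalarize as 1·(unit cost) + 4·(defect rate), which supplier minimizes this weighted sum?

B

A: 1·13 + 4·8.4 = 46.6
B: 1·10 + 4·2.3 = 19.2
C: 1·29 + 4·7.9 = 60.6
D: 1·27 + 4·11.6 = 73.4
E: 1·26 + 4·5.2 = 46.8
F: 1·59 + 4·7.8 = 90.2
G: 1·24 + 4·8.4 = 57.6
Lowest: B at 19.2.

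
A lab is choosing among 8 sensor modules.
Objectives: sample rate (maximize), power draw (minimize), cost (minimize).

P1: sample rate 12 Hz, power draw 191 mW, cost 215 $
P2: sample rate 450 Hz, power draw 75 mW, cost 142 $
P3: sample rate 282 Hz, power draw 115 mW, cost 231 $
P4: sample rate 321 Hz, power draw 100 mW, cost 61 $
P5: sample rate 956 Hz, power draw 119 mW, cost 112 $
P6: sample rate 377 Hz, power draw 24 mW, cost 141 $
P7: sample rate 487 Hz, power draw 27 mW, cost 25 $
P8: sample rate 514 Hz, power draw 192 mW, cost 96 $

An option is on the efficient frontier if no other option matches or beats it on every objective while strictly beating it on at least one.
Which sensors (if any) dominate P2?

P7: sample rate 487≥450, power draw 27≤75, cost 25≤142 — dominates P2.
Others (P1, P3, P4, P5, P6, P8) are each worse than P2 on at least one objective.

P7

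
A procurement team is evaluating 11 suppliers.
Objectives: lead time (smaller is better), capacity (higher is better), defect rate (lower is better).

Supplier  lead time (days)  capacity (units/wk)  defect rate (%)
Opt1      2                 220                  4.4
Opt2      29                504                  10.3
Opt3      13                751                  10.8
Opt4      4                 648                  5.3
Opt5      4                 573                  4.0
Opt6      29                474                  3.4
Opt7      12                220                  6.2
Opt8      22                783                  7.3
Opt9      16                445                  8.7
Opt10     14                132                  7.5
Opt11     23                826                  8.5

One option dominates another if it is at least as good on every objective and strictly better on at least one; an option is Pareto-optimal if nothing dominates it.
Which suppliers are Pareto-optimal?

Opt1, Opt3, Opt4, Opt5, Opt6, Opt8, Opt11

Opt1: not dominated (best lead time).
Opt2: dominated by Opt4 (lead time 4≤29, capacity 648≥504, defect rate 5.3≤10.3).
Opt3: not dominated.
Opt4: not dominated.
Opt5: not dominated.
Opt6: not dominated (best defect rate).
Opt7: dominated by Opt1 (lead time 2≤12, capacity 220≥220, defect rate 4.4≤6.2).
Opt8: not dominated.
Opt9: dominated by Opt4 (lead time 4≤16, capacity 648≥445, defect rate 5.3≤8.7).
Opt10: dominated by Opt1 (lead time 2≤14, capacity 220≥132, defect rate 4.4≤7.5).
Opt11: not dominated (best capacity).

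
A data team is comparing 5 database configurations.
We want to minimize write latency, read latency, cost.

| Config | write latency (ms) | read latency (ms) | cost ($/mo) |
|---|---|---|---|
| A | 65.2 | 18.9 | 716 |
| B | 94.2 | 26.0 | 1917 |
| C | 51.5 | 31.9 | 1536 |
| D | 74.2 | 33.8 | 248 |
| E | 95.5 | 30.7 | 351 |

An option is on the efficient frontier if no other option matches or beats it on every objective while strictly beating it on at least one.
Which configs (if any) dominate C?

A: worse on write latency (65.2 vs 51.5).
B: worse on write latency (94.2 vs 51.5).
D: worse on write latency (74.2 vs 51.5).
E: worse on write latency (95.5 vs 51.5).
No option dominates C.

none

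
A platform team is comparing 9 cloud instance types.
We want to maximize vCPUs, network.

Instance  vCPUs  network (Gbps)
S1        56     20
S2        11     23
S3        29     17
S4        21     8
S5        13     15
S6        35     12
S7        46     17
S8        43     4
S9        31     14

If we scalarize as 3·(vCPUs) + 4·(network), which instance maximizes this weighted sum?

S1

S1: 3·56 + 4·20 = 248
S2: 3·11 + 4·23 = 125
S3: 3·29 + 4·17 = 155
S4: 3·21 + 4·8 = 95
S5: 3·13 + 4·15 = 99
S6: 3·35 + 4·12 = 153
S7: 3·46 + 4·17 = 206
S8: 3·43 + 4·4 = 145
S9: 3·31 + 4·14 = 149
Highest: S1 at 248.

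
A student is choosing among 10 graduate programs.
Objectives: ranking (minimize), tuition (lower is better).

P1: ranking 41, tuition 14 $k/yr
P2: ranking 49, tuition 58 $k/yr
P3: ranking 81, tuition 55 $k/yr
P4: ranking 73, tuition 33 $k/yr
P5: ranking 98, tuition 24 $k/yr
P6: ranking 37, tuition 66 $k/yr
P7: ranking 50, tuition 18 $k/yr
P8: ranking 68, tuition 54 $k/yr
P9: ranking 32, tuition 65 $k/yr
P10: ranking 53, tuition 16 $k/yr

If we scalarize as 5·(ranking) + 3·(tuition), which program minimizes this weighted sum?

P1

P1: 5·41 + 3·14 = 247
P2: 5·49 + 3·58 = 419
P3: 5·81 + 3·55 = 570
P4: 5·73 + 3·33 = 464
P5: 5·98 + 3·24 = 562
P6: 5·37 + 3·66 = 383
P7: 5·50 + 3·18 = 304
P8: 5·68 + 3·54 = 502
P9: 5·32 + 3·65 = 355
P10: 5·53 + 3·16 = 313
Lowest: P1 at 247.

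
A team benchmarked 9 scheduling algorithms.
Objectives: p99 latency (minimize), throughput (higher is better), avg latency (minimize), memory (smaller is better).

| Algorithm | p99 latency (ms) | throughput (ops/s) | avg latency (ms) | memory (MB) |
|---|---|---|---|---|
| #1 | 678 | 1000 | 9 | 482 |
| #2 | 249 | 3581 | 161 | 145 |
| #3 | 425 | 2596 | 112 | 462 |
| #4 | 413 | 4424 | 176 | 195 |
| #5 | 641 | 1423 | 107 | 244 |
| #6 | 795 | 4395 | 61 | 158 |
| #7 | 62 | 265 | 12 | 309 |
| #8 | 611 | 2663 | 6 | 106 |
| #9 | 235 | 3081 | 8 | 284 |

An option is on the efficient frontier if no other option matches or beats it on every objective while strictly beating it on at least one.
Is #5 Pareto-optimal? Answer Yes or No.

No

#8 vs #5: p99 latency 611≤641, throughput 2663≥1423, avg latency 6≤107, memory 106≤244 — #8 is at least as good on every objective and strictly better on at least one, so #8 dominates #5.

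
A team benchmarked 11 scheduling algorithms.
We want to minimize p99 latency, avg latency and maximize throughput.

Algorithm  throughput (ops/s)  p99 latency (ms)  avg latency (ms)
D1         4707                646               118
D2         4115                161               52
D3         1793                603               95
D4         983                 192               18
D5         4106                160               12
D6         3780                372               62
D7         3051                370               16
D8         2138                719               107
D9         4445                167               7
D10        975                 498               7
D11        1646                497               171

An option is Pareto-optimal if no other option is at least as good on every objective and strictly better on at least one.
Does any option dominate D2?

No

D1: worse on p99 latency (646 vs 161).
D3: worse on throughput (1793 vs 4115).
D4: worse on throughput (983 vs 4115).
D5: worse on throughput (4106 vs 4115).
D6: worse on throughput (3780 vs 4115).
D7: worse on throughput (3051 vs 4115).
D8: worse on throughput (2138 vs 4115).
D9: worse on p99 latency (167 vs 161).
D10: worse on throughput (975 vs 4115).
D11: worse on throughput (1646 vs 4115).
No option is at least as good as D2 on every objective and strictly better on one.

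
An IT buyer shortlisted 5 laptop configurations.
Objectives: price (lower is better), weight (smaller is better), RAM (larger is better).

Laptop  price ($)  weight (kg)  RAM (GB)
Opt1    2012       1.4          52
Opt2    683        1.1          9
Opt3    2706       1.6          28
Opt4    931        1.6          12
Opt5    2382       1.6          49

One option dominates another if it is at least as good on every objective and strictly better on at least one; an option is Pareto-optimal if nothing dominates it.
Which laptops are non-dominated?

Opt1, Opt2, Opt4

Opt1: not dominated (best RAM).
Opt2: not dominated (best price).
Opt3: dominated by Opt1 (price 2012≤2706, weight 1.4≤1.6, RAM 52≥28).
Opt4: not dominated.
Opt5: dominated by Opt1 (price 2012≤2382, weight 1.4≤1.6, RAM 52≥49).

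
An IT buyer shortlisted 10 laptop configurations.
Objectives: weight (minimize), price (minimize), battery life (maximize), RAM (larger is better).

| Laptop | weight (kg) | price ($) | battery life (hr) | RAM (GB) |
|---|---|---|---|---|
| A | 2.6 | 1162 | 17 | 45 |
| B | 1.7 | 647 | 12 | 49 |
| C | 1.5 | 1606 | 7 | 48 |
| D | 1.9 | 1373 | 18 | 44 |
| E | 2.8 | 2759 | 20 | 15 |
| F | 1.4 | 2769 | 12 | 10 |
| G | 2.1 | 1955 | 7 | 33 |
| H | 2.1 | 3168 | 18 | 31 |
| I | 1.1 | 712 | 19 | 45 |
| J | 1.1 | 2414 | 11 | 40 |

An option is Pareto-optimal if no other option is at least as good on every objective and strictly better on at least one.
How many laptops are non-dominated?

4

A: dominated by I (weight 1.1≤2.6, price 712≤1162, battery life 19≥17, RAM 45≥45).
B: not dominated (best price).
C: not dominated.
D: dominated by I (weight 1.1≤1.9, price 712≤1373, battery life 19≥18, RAM 45≥44).
E: not dominated (best battery life).
F: dominated by I (weight 1.1≤1.4, price 712≤2769, battery life 19≥12, RAM 45≥10).
G: dominated by B (weight 1.7≤2.1, price 647≤1955, battery life 12≥7, RAM 49≥33).
H: dominated by D (weight 1.9≤2.1, price 1373≤3168, battery life 18≥18, RAM 44≥31).
I: not dominated.
J: dominated by I (weight 1.1≤1.1, price 712≤2414, battery life 19≥11, RAM 45≥40).
Pareto-optimal: B, C, E, I → 4.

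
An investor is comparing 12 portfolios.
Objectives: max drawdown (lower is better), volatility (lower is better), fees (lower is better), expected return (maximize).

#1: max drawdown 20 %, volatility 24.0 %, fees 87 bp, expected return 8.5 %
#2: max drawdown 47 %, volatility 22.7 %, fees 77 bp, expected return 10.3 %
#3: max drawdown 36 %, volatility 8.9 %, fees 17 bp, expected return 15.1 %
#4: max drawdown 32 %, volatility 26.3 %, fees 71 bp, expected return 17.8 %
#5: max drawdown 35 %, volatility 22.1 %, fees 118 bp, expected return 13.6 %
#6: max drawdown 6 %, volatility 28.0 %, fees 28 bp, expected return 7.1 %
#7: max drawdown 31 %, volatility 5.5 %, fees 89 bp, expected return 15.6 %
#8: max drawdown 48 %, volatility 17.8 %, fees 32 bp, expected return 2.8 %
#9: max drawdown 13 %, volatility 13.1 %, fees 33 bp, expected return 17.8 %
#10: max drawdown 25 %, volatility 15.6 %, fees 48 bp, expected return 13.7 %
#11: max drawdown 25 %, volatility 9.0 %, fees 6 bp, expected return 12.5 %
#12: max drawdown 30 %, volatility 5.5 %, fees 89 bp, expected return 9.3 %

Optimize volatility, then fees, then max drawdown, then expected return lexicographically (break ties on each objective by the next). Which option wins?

#12

First minimize volatility: best is 5.5, kept {#7, #12}.
Then minimize fees: best is 89, kept {#7, #12}.
Then minimize max drawdown: best is 30, kept {#12}.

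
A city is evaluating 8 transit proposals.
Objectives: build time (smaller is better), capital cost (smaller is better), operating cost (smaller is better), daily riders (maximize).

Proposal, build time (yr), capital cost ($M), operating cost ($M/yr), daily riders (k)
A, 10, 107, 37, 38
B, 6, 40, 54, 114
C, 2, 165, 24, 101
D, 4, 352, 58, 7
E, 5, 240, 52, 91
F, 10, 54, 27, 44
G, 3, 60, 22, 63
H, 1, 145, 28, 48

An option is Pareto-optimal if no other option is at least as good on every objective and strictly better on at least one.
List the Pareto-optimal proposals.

A: dominated by F (build time 10≤10, capital cost 54≤107, operating cost 27≤37, daily riders 44≥38).
B: not dominated (best capital cost).
C: not dominated.
D: dominated by C (build time 2≤4, capital cost 165≤352, operating cost 24≤58, daily riders 101≥7).
E: dominated by C (build time 2≤5, capital cost 165≤240, operating cost 24≤52, daily riders 101≥91).
F: not dominated.
G: not dominated (best operating cost).
H: not dominated (best build time).

B, C, F, G, H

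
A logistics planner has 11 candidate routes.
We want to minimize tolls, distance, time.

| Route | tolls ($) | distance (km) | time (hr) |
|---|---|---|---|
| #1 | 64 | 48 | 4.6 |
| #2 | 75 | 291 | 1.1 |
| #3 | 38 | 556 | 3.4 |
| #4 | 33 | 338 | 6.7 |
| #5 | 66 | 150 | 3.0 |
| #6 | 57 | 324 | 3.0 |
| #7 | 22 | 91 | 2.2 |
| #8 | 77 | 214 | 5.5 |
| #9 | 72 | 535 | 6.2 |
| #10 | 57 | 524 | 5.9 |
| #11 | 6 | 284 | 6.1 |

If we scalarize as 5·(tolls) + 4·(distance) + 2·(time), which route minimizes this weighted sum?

#1: 5·64 + 4·48 + 2·4.6 = 521.2
#2: 5·75 + 4·291 + 2·1.1 = 1541.2
#3: 5·38 + 4·556 + 2·3.4 = 2420.8
#4: 5·33 + 4·338 + 2·6.7 = 1530.4
#5: 5·66 + 4·150 + 2·3.0 = 936.0
#6: 5·57 + 4·324 + 2·3.0 = 1587.0
#7: 5·22 + 4·91 + 2·2.2 = 478.4
#8: 5·77 + 4·214 + 2·5.5 = 1252.0
#9: 5·72 + 4·535 + 2·6.2 = 2512.4
#10: 5·57 + 4·524 + 2·5.9 = 2392.8
#11: 5·6 + 4·284 + 2·6.1 = 1178.2
Lowest: #7 at 478.4.

#7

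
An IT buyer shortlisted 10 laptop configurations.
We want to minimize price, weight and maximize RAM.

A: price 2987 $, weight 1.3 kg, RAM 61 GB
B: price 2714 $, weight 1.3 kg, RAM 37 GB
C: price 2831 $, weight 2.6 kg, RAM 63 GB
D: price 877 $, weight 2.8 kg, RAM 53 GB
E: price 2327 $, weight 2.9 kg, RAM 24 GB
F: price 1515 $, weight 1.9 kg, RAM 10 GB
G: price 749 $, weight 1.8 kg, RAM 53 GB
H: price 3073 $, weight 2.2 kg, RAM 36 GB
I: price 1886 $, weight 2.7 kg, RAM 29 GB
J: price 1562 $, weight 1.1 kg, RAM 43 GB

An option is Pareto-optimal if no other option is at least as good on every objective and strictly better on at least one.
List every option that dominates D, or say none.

G: price 749≤877, weight 1.8≤2.8, RAM 53≥53 — dominates D.
Others (A, B, C, E, F, H, I, J) are each worse than D on at least one objective.

G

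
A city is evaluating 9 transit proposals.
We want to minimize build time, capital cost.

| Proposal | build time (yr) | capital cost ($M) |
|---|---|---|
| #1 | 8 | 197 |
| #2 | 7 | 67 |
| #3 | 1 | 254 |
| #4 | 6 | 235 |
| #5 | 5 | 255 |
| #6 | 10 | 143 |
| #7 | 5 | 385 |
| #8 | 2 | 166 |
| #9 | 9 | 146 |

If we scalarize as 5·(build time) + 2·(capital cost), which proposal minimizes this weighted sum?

#1: 5·8 + 2·197 = 434
#2: 5·7 + 2·67 = 169
#3: 5·1 + 2·254 = 513
#4: 5·6 + 2·235 = 500
#5: 5·5 + 2·255 = 535
#6: 5·10 + 2·143 = 336
#7: 5·5 + 2·385 = 795
#8: 5·2 + 2·166 = 342
#9: 5·9 + 2·146 = 337
Lowest: #2 at 169.

#2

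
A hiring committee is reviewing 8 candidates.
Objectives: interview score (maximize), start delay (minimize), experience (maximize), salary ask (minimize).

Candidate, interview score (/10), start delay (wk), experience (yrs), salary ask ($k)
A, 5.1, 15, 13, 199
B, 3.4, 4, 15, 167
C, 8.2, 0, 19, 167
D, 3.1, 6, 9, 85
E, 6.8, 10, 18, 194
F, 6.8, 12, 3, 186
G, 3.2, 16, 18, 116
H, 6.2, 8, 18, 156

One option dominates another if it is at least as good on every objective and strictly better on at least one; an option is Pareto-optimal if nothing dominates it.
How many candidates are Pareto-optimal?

A: dominated by C (interview score 8.2≥5.1, start delay 0≤15, experience 19≥13, salary ask 167≤199).
B: dominated by C (interview score 8.2≥3.4, start delay 0≤4, experience 19≥15, salary ask 167≤167).
C: not dominated (best interview score).
D: not dominated (best salary ask).
E: dominated by C (interview score 8.2≥6.8, start delay 0≤10, experience 19≥18, salary ask 167≤194).
F: dominated by C (interview score 8.2≥6.8, start delay 0≤12, experience 19≥3, salary ask 167≤186).
G: not dominated.
H: not dominated.
Pareto-optimal: C, D, G, H → 4.

4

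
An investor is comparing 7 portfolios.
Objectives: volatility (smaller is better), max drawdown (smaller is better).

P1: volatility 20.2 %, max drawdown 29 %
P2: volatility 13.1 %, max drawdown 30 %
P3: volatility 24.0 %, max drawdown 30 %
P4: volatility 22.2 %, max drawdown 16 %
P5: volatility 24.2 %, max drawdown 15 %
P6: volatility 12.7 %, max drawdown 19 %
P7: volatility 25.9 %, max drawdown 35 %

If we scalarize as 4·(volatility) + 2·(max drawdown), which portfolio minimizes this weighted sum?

P1: 4·20.2 + 2·29 = 138.8
P2: 4·13.1 + 2·30 = 112.4
P3: 4·24.0 + 2·30 = 156.0
P4: 4·22.2 + 2·16 = 120.8
P5: 4·24.2 + 2·15 = 126.8
P6: 4·12.7 + 2·19 = 88.8
P7: 4·25.9 + 2·35 = 173.6
Lowest: P6 at 88.8.

P6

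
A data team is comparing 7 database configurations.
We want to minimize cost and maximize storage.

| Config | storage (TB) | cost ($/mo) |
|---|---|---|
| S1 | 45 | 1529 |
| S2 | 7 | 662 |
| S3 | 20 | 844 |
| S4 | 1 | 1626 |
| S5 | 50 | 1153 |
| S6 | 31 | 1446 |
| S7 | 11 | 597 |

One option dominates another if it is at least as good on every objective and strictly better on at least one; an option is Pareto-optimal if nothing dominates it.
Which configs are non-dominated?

S3, S5, S7

S1: dominated by S5 (storage 50≥45, cost 1153≤1529).
S2: dominated by S7 (storage 11≥7, cost 597≤662).
S3: not dominated.
S4: dominated by S1 (storage 45≥1, cost 1529≤1626).
S5: not dominated (best storage).
S6: dominated by S5 (storage 50≥31, cost 1153≤1446).
S7: not dominated (best cost).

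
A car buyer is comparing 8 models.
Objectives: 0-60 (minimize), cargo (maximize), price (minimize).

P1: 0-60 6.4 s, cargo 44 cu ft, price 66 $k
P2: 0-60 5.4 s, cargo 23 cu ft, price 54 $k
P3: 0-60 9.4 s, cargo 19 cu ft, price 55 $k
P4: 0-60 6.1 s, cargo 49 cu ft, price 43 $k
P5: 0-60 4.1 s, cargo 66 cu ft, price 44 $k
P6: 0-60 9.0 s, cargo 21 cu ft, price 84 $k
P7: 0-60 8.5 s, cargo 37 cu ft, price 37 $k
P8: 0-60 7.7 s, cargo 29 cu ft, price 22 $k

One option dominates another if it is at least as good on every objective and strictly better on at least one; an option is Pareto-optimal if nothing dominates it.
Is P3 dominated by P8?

Yes

P8 vs P3: 0-60 7.7≤9.4, cargo 29≥19, price 22≤55 — P8 is at least as good on every objective with at least one strict improvement.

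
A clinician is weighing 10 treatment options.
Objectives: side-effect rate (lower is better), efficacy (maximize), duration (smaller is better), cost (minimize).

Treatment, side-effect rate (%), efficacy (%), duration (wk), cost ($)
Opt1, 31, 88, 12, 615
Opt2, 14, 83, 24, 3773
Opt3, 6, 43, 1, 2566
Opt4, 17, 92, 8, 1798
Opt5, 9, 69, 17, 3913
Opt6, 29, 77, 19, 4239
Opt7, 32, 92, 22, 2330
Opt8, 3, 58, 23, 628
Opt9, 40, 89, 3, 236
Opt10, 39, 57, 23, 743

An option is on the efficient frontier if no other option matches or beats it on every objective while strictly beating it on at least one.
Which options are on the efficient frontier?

Opt1: not dominated.
Opt2: not dominated.
Opt3: not dominated (best duration).
Opt4: not dominated.
Opt5: not dominated.
Opt6: dominated by Opt4 (side-effect rate 17≤29, efficacy 92≥77, duration 8≤19, cost 1798≤4239).
Opt7: dominated by Opt4 (side-effect rate 17≤32, efficacy 92≥92, duration 8≤22, cost 1798≤2330).
Opt8: not dominated (best side-effect rate).
Opt9: not dominated (best cost).
Opt10: dominated by Opt1 (side-effect rate 31≤39, efficacy 88≥57, duration 12≤23, cost 615≤743).

Opt1, Opt2, Opt3, Opt4, Opt5, Opt8, Opt9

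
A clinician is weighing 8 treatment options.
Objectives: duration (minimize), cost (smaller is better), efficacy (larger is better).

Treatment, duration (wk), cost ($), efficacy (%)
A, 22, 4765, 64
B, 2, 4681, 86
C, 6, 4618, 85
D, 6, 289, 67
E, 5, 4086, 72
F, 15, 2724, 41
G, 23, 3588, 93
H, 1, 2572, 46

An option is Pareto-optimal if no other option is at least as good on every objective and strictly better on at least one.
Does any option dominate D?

No

A: worse on duration (22 vs 6).
B: worse on cost (4681 vs 289).
C: worse on cost (4618 vs 289).
E: worse on cost (4086 vs 289).
F: worse on duration (15 vs 6).
G: worse on duration (23 vs 6).
H: worse on cost (2572 vs 289).
No option is at least as good as D on every objective and strictly better on one.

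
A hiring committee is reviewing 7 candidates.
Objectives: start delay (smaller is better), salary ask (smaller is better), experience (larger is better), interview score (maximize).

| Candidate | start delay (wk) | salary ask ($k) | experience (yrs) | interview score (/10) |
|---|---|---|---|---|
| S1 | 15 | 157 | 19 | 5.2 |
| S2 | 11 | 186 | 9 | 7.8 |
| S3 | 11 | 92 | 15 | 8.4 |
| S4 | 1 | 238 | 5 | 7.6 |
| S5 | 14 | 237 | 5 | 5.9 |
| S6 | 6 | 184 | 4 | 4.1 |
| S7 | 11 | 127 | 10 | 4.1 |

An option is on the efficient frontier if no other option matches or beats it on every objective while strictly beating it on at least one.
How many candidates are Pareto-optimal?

S1: not dominated (best experience).
S2: dominated by S3 (start delay 11≤11, salary ask 92≤186, experience 15≥9, interview score 8.4≥7.8).
S3: not dominated (best salary ask).
S4: not dominated (best start delay).
S5: dominated by S2 (start delay 11≤14, salary ask 186≤237, experience 9≥5, interview score 7.8≥5.9).
S6: not dominated.
S7: dominated by S3 (start delay 11≤11, salary ask 92≤127, experience 15≥10, interview score 8.4≥4.1).
Pareto-optimal: S1, S3, S4, S6 → 4.

4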